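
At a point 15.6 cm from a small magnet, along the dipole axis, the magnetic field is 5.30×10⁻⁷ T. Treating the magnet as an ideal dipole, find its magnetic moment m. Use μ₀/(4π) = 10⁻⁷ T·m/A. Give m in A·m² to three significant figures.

On axis B = (μ₀/4π)·2m/r³, so m = Br³·4π/(μ₀·2).
m = (5.30×10⁻⁷)·(0.156)³ / (2·10⁻⁷) = 0.01006 A·m².

m ≈ 0.0101 A·m²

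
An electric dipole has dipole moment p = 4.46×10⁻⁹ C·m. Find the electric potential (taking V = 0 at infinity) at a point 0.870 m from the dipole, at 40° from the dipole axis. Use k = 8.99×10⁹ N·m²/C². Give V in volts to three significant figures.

V ≈ 40.6 V

The dipole potential is V = kp cosθ / r².
V = (8.99×10⁹)(4.46×10⁻⁹)·cos40° / (0.870)² = 40.58 V.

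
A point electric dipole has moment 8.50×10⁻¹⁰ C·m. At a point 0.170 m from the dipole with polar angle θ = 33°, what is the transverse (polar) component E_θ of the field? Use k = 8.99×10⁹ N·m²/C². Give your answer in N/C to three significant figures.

For a dipole, E_θ = (kp sinθ)/r³.
kp/r³ = (8.99×10⁹)(8.50×10⁻¹⁰)/(0.170)³ = 1555 N/C.
E_θ = 1555·sin33° = 847.1 N/C.

E_θ ≈ 847 N/C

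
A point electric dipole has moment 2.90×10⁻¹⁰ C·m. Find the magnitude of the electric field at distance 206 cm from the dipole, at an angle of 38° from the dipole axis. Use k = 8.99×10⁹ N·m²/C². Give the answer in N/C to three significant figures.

E ≈ 0.505 N/C

At angle θ the dipole field magnitude is E = (kp/r³)·√(1 + 3cos²θ).
kp/r³ = (8.99×10⁹)(2.90×10⁻¹⁰) / (2.06)³ = 0.2982 N/C.
√(1 + 3cos²38°) = √(1 + 3·0.6210) = √2.8629 ≈ 1.6920.
E ≈ 0.2982 × 1.692 = 0.5046 N/C.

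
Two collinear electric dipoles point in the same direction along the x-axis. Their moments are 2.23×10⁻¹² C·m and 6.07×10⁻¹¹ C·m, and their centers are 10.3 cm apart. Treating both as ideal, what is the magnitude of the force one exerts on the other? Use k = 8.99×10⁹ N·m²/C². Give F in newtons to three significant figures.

F ≈ 6.49×10⁻⁸ N

On-axis field of dipole 1 at distance r: E = 2kp₁/r³. Force on dipole 2 is F = p₂·dE/dr (gradient along axis).
dE/dr = −6kp₁/r⁴, so |F| = 6kp₁p₂/r⁴ (attractive for aligned moments).
F = 6(8.99×10⁹)(2.23×10⁻¹²)(6.07×10⁻¹¹)/(0.103)⁴ = 6.487×10⁻⁸ N.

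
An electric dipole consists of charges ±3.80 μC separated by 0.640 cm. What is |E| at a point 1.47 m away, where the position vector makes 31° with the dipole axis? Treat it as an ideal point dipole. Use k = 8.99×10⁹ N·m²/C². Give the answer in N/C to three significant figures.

Dipole moment p = qd = (3.80×10⁻⁶ C)(0.00640 m) = 2.432×10⁻⁸ C·m.
At angle θ the dipole field magnitude is E = (kp/r³)·√(1 + 3cos²θ).
kp/r³ = (8.99×10⁹)(2.432×10⁻⁸) / (1.47)³ = 68.83 N/C.
√(1 + 3cos²31°) = √(1 + 3·0.7347) = √3.2042 ≈ 1.7900.
E ≈ 68.83 × 1.790 = 123.2 N/C.

E ≈ 123 N/C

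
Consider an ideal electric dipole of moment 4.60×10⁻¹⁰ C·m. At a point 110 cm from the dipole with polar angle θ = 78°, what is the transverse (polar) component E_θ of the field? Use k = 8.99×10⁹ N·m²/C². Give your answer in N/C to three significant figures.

E_θ ≈ 3.04 N/C

For a dipole, E_θ = (kp sinθ)/r³.
kp/r³ = (8.99×10⁹)(4.60×10⁻¹⁰)/(1.10)³ = 3.107 N/C.
E_θ = 3.107·sin78° = 3.039 N/C.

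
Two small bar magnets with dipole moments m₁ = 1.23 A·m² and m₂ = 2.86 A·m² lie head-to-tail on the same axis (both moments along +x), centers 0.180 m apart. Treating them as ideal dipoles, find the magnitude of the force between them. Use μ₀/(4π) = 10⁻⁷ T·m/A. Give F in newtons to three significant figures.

On-axis B of dipole 1: B = (μ₀/4π)·2m₁/r³. Force on dipole 2: F = m₂·dB/dr.
dB/dr = −(μ₀/4π)·6m₁/r⁴, so |F| = (μ₀/4π)·6m₁m₂/r⁴.
F = 6(10⁻⁷)(1.23)(2.86)/(0.180)⁴ = 0.002011 N.

F ≈ 0.00201 N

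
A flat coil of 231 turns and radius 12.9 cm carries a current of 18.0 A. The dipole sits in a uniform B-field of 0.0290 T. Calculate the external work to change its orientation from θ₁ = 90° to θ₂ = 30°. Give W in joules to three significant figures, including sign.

m = NIA = NIπa² = 231·(18.0)·π·(0.129)² = 217.4 A·m².
W_ext = ΔU = −mB cosθ₂ + mB cosθ₁ = mB(cosθ₁ − cosθ₂).
W = (217.4)(0.0290)·(cos90° − cos30°) = (6.305)·(-0.8660) = -5.460 J.

W ≈ -5.46 J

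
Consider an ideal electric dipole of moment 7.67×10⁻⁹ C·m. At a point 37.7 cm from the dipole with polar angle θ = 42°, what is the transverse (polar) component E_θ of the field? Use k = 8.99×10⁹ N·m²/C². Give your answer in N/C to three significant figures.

For a dipole, E_θ = (kp sinθ)/r³.
kp/r³ = (8.99×10⁹)(7.67×10⁻⁹)/(0.377)³ = 1287 N/C.
E_θ = 1287·sin42° = 861.1 N/C.

E_θ ≈ 861 N/C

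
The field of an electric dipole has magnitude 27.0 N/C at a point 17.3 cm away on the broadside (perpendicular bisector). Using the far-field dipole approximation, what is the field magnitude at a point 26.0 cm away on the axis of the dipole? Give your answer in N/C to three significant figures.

E ≈ 15.9 N/C

Dipole fields scale as 1/r³ in the far field.
The axial field is twice the equatorial field at the same r, so the geometry factor is 2/1.
E₂ = E₁ · (2/1) · (r₁/r₂)³ = 27.0 · 2 · (17.3/26.0)³.
(r₁/r₂)³ = (0.6654)³ = 0.2946.
E₂ ≈ 15.91 N/C.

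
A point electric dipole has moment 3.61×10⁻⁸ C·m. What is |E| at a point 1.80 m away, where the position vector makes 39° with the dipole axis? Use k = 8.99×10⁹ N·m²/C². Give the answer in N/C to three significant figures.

E ≈ 93.3 N/C

At angle θ the dipole field magnitude is E = (kp/r³)·√(1 + 3cos²θ).
kp/r³ = (8.99×10⁹)(3.61×10⁻⁸) / (1.80)³ = 55.65 N/C.
√(1 + 3cos²39°) = √(1 + 3·0.6040) = √2.8119 ≈ 1.6769.
E ≈ 55.65 × 1.677 = 93.31 N/C.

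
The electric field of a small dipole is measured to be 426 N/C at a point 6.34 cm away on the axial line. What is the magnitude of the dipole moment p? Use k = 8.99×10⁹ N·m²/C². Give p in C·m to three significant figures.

On axis E = 2kp/r³, so p = Er³/(2k).
p = (426)·(0.0634)³ / (2·8.99×10⁹) = 6.038×10⁻¹² C·m.

p ≈ 6.04×10⁻¹² C·m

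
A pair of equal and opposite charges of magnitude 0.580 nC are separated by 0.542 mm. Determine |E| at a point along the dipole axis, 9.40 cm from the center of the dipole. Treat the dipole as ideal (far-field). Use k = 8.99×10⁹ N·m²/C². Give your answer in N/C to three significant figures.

E ≈ 6.81 N/C

Dipole moment p = qd = (5.80×10⁻¹⁰ C)(5.42×10⁻⁴ m) = 3.144×10⁻¹³ C·m.
On the dipole axis E = 2kp/r³.
E = 2·(8.99×10⁹)(3.144×10⁻¹³) / (0.0940)³ = 6.806 N/C.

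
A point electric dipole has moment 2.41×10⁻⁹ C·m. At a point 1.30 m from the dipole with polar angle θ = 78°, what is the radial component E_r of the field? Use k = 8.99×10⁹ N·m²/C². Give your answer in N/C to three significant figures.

E_r ≈ 4.10 N/C

For a dipole, E_r = (2kp cosθ)/r³.
kp/r³ = (8.99×10⁹)(2.41×10⁻⁹)/(1.30)³ = 9.862 N/C.
E_r = 2·9.862·cos78° = 4.101 N/C.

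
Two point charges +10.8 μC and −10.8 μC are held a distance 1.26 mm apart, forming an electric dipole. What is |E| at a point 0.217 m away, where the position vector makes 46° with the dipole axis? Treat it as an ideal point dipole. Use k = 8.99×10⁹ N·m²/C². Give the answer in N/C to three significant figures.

Dipole moment p = qd = (1.08×10⁻⁵ C)(0.00126 m) = 1.361×10⁻⁸ C·m.
At angle θ the dipole field magnitude is E = (kp/r³)·√(1 + 3cos²θ).
kp/r³ = (8.99×10⁹)(1.361×10⁻⁸) / (0.217)³ = 1.197×10⁴ N/C.
√(1 + 3cos²46°) = √(1 + 3·0.4826) = √2.4477 ≈ 1.5645.
E ≈ 1.197×10⁴ × 1.564 = 1.873×10⁴ N/C.

E ≈ 1.87×10⁴ N/C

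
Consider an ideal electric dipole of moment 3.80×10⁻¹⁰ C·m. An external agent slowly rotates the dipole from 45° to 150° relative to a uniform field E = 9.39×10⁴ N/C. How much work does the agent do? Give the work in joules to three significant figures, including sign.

W_ext = ΔU = U(θ₂) − U(θ₁) = −pE cosθ₂ − (−pE cosθ₁) = pE(cosθ₁ − cosθ₂).
W = (3.80×10⁻¹⁰)(9.39×10⁴)·(cos45° − cos150°) = (3.568×10⁻⁵)·(+1.5731) = 5.613×10⁻⁵ J.

W ≈ 5.61×10⁻⁵ J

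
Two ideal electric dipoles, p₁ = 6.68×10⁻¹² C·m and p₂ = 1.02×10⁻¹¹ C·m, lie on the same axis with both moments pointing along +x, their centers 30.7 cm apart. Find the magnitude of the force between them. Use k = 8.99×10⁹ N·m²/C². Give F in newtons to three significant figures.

On-axis field of dipole 1 at distance r: E = 2kp₁/r³. Force on dipole 2 is F = p₂·dE/dr (gradient along axis).
dE/dr = −6kp₁/r⁴, so |F| = 6kp₁p₂/r⁴ (attractive for aligned moments).
F = 6(8.99×10⁹)(6.68×10⁻¹²)(1.02×10⁻¹¹)/(0.307)⁴ = 4.137×10⁻¹⁰ N.

F ≈ 4.14×10⁻¹⁰ N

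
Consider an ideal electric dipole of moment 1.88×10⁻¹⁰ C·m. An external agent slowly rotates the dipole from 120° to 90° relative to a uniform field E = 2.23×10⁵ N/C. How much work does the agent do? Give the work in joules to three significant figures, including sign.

W_ext = ΔU = U(θ₂) − U(θ₁) = −pE cosθ₂ − (−pE cosθ₁) = pE(cosθ₁ − cosθ₂).
W = (1.88×10⁻¹⁰)(2.23×10⁵)·(cos120° − cos90°) = (4.192×10⁻⁵)·(-0.5000) = -2.096×10⁻⁵ J.

W ≈ -2.10×10⁻⁵ J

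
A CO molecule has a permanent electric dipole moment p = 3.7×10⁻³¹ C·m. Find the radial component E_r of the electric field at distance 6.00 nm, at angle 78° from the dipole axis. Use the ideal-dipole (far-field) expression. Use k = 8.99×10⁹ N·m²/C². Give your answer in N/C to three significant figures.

E_r ≈ 6400 N/C

For a dipole, E_r = (2kp cosθ)/r³.
kp/r³ = (8.99×10⁹)(3.70×10⁻³¹)/(6.00×10⁻⁹)³ = 1.540×10⁴ N/C.
E_r = 2·1.540×10⁴·cos78° = 6403 N/C.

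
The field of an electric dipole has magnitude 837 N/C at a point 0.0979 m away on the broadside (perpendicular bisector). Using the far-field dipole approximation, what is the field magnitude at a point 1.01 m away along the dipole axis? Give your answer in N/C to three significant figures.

Dipole fields scale as 1/r³ in the far field.
The axial field is twice the equatorial field at the same r, so the geometry factor is 2/1.
E₂ = E₁ · (2/1) · (r₁/r₂)³ = 837 · 2 · (0.0979/1.01)³.
(r₁/r₂)³ = (0.09693)³ = 0.0009107.
E₂ ≈ 1.525 N/C.

E ≈ 1.52 N/C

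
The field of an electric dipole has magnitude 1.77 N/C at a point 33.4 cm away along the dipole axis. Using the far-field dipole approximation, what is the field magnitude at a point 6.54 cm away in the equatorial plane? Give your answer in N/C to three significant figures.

Dipole fields scale as 1/r³ in the far field.
The axial field is twice the equatorial field at the same r, so the geometry factor is 1/2.
E₂ = E₁ · (1/2) · (r₁/r₂)³ = 1.77 · 0.5 · (33.4/6.54)³.
(r₁/r₂)³ = (5.107)³ = 133.2.
E₂ ≈ 117.9 N/C.

E ≈ 118 N/C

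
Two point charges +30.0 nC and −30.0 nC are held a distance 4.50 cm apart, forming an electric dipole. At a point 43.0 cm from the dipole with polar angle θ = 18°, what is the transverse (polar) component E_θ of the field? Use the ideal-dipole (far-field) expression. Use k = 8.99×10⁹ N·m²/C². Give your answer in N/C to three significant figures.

Dipole moment p = qd = (3.00×10⁻⁸ C)(0.0450 m) = 1.35×10⁻⁹ C·m.
For a dipole, E_θ = (kp sinθ)/r³.
kp/r³ = (8.99×10⁹)(1.35×10⁻⁹)/(0.430)³ = 152.6 N/C.
E_θ = 152.6·sin18° = 47.17 N/C.

E_θ ≈ 47.2 N/C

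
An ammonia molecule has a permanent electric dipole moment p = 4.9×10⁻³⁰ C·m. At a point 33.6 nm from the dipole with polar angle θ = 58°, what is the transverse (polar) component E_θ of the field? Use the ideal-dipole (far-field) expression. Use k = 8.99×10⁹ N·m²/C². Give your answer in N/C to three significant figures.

E_θ ≈ 985 N/C

For a dipole, E_θ = (kp sinθ)/r³.
kp/r³ = (8.99×10⁹)(4.90×10⁻³⁰)/(3.36×10⁻⁸)³ = 1161 N/C.
E_θ = 1161·sin58° = 984.8 N/C.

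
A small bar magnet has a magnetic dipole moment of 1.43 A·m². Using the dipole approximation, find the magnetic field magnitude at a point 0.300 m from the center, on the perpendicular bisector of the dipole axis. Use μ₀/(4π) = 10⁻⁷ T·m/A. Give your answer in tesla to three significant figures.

B ≈ 5.30×10⁻⁶ T

In the equatorial plane B = (μ₀/4π)·m/r³ (half the axial value).
B = (10⁻⁷)·(1.43) / (0.300)³ = 5.296×10⁻⁶ T.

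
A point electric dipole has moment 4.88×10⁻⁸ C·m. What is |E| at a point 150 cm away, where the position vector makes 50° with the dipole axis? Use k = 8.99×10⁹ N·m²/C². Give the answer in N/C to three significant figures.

E ≈ 195 N/C

At angle θ the dipole field magnitude is E = (kp/r³)·√(1 + 3cos²θ).
kp/r³ = (8.99×10⁹)(4.88×10⁻⁸) / (1.50)³ = 130.0 N/C.
√(1 + 3cos²50°) = √(1 + 3·0.4132) = √2.2395 ≈ 1.4965.
E ≈ 130.0 × 1.497 = 194.5 N/C.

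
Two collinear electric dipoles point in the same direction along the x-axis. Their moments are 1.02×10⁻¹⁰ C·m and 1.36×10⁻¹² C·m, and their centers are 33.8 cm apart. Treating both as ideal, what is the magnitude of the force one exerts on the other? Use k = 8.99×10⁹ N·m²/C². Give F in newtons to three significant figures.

F ≈ 5.73×10⁻¹⁰ N

On-axis field of dipole 1 at distance r: E = 2kp₁/r³. Force on dipole 2 is F = p₂·dE/dr (gradient along axis).
dE/dr = −6kp₁/r⁴, so |F| = 6kp₁p₂/r⁴ (attractive for aligned moments).
F = 6(8.99×10⁹)(1.02×10⁻¹⁰)(1.36×10⁻¹²)/(0.338)⁴ = 5.733×10⁻¹⁰ N.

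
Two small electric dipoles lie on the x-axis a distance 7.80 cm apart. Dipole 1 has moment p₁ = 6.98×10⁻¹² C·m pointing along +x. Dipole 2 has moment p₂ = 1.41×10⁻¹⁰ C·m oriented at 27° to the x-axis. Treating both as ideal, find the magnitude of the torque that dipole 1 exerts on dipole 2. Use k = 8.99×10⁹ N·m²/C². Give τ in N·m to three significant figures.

The second dipole sits on the axis of the first, so the field there is axial: E₁ = 2kp₁/r³ along +x.
E₁ = 2(8.99×10⁹)(6.98×10⁻¹²)/(0.0780)³ = 264.5 N/C.
Torque on the second dipole: τ = p₂ E₁ sinθ.
τ = (1.41×10⁻¹⁰)(264.5)·sin27° = 1.693×10⁻⁸ N·m.

τ ≈ 1.69×10⁻⁸ N·m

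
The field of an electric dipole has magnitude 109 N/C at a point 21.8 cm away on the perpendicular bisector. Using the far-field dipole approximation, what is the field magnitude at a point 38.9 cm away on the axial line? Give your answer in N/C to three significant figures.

Dipole fields scale as 1/r³ in the far field.
The axial field is twice the equatorial field at the same r, so the geometry factor is 2/1.
E₂ = E₁ · (2/1) · (r₁/r₂)³ = 109 · 2 · (21.8/38.9)³.
(r₁/r₂)³ = (0.5604)³ = 0.176.
E₂ ≈ 38.37 N/C.

E ≈ 38.4 N/C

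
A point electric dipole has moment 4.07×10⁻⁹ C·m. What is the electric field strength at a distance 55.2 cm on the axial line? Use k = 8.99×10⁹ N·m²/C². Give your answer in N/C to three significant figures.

E ≈ 435 N/C

On the dipole axis E = 2kp/r³.
E = 2·(8.99×10⁹)(4.07×10⁻⁹) / (0.552)³ = 435.1 N/C.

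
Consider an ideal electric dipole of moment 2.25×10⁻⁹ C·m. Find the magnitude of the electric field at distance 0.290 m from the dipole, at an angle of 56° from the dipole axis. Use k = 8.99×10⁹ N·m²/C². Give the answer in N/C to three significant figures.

At angle θ the dipole field magnitude is E = (kp/r³)·√(1 + 3cos²θ).
kp/r³ = (8.99×10⁹)(2.25×10⁻⁹) / (0.290)³ = 829.4 N/C.
√(1 + 3cos²56°) = √(1 + 3·0.3127) = √1.9381 ≈ 1.3922.
E ≈ 829.4 × 1.392 = 1155 N/C.

E ≈ 1150 N/C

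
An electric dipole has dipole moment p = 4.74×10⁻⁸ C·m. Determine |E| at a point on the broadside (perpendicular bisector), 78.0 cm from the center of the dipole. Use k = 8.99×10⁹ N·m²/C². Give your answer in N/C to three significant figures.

In the equatorial plane E = kp/r³.
E = (8.99×10⁹)(4.74×10⁻⁸) / (0.780)³ = 898.0 N/C.

E ≈ 898 N/C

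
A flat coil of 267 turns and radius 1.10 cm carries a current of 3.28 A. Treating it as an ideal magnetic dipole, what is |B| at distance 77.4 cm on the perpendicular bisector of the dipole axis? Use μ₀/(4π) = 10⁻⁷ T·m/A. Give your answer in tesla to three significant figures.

B ≈ 7.18×10⁻⁸ T

m = NIA = NIπa² = 267·(3.28)·π·(0.0110)² = 0.3329 A·m².
In the equatorial plane B = (μ₀/4π)·m/r³ (half the axial value).
B = (10⁻⁷)·(0.3329) / (0.774)³ = 7.179×10⁻⁸ T.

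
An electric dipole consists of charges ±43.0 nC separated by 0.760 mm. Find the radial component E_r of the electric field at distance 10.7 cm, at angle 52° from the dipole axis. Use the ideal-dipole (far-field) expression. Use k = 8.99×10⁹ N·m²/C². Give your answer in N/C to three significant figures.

E_r ≈ 295 N/C

Dipole moment p = qd = (4.30×10⁻⁸ C)(7.60×10⁻⁴ m) = 3.268×10⁻¹¹ C·m.
For a dipole, E_r = (2kp cosθ)/r³.
kp/r³ = (8.99×10⁹)(3.268×10⁻¹¹)/(0.107)³ = 239.8 N/C.
E_r = 2·239.8·cos52° = 295.3 N/C.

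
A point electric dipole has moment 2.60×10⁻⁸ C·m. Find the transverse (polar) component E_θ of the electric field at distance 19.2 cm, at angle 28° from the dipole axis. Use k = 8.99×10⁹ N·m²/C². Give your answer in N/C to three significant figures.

E_θ ≈ 1.55×10⁴ N/C

For a dipole, E_θ = (kp sinθ)/r³.
kp/r³ = (8.99×10⁹)(2.60×10⁻⁸)/(0.192)³ = 3.302×10⁴ N/C.
E_θ = 3.302×10⁴·sin28° = 1.550×10⁴ N/C.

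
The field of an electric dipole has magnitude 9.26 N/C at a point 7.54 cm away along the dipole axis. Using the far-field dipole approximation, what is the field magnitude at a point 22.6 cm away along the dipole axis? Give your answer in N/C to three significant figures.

Dipole fields scale as 1/r³ in the far field; the geometry is the same at both points.
E₂ = E₁ · (r₁/r₂)³ = 9.26 · (7.54/22.6)³.
(r₁/r₂)³ = (0.3336)³ = 0.03714.
E₂ ≈ 0.3439 N/C.

E ≈ 0.344 N/C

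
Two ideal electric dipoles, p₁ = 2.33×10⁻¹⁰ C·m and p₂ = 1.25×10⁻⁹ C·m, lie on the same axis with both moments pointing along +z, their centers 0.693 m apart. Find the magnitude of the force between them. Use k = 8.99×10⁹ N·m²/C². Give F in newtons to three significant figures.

F ≈ 6.81×10⁻⁸ N

On-axis field of dipole 1 at distance r: E = 2kp₁/r³. Force on dipole 2 is F = p₂·dE/dr (gradient along axis).
dE/dr = −6kp₁/r⁴, so |F| = 6kp₁p₂/r⁴ (attractive for aligned moments).
F = 6(8.99×10⁹)(2.33×10⁻¹⁰)(1.25×10⁻⁹)/(0.693)⁴ = 6.812×10⁻⁸ N.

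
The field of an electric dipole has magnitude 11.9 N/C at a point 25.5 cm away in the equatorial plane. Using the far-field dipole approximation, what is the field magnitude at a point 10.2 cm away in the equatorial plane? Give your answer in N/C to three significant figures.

Dipole fields scale as 1/r³ in the far field; the geometry is the same at both points.
E₂ = E₁ · (r₁/r₂)³ = 11.9 · (25.5/10.2)³.
(r₁/r₂)³ = (2.5)³ = 15.62.
E₂ ≈ 185.9 N/C.

E ≈ 186 N/C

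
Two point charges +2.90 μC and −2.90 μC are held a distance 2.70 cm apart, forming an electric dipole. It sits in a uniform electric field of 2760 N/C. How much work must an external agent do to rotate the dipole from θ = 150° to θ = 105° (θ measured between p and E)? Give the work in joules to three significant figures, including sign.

Dipole moment p = qd = (2.90×10⁻⁶ C)(0.0270 m) = 7.83×10⁻⁸ C·m.
W_ext = ΔU = U(θ₂) − U(θ₁) = −pE cosθ₂ − (−pE cosθ₁) = pE(cosθ₁ − cosθ₂).
W = (7.83×10⁻⁸)(2760)·(cos150° − cos105°) = (2.161×10⁻⁴)·(-0.6072) = -1.312×10⁻⁴ J.

W ≈ -1.31×10⁻⁴ J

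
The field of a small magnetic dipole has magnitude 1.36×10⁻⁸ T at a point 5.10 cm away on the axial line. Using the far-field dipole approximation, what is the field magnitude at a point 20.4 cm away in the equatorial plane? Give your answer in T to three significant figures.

Dipole fields scale as 1/r³ in the far field.
The axial field is twice the equatorial field at the same r, so the geometry factor is 1/2.
B₂ = B₁ · (1/2) · (r₁/r₂)³ = 1.36×10⁻⁸ · 0.5 · (5.10/20.4)³.
(r₁/r₂)³ = (0.25)³ = 0.01562.
B₂ ≈ 1.062×10⁻¹⁰ T.

B ≈ 1.06×10⁻¹⁰ T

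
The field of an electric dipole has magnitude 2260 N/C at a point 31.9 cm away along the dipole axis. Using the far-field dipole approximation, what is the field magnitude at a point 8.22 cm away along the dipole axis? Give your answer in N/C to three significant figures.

Dipole fields scale as 1/r³ in the far field; the geometry is the same at both points.
E₂ = E₁ · (r₁/r₂)³ = 2260 · (31.9/8.22)³.
(r₁/r₂)³ = (3.881)³ = 58.45.
E₂ ≈ 1.321×10⁵ N/C.

E ≈ 1.32×10⁵ N/C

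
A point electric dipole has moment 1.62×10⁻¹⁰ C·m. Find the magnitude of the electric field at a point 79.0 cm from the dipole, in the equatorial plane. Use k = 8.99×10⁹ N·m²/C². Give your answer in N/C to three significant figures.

In the equatorial plane E = kp/r³.
E = (8.99×10⁹)(1.62×10⁻¹⁰) / (0.790)³ = 2.954 N/C.

E ≈ 2.95 N/C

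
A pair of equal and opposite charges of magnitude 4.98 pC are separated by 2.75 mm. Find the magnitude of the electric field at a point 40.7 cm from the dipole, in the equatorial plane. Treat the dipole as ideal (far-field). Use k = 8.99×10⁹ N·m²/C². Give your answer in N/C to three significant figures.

E ≈ 0.00183 N/C

Dipole moment p = qd = (4.98×10⁻¹² C)(0.00275 m) = 1.37×10⁻¹⁴ C·m.
In the equatorial plane E = kp/r³.
E = (8.99×10⁹)(1.37×10⁻¹⁴) / (0.407)³ = 0.001827 N/C.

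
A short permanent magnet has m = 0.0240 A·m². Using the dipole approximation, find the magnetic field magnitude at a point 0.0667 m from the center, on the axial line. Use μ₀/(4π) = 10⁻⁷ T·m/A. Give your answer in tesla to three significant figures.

B ≈ 1.62×10⁻⁵ T

On axis B = (μ₀/4π)·2m/r³.
B = 2·(10⁻⁷)·(0.0240) / (0.0667)³ = 1.618×10⁻⁵ T.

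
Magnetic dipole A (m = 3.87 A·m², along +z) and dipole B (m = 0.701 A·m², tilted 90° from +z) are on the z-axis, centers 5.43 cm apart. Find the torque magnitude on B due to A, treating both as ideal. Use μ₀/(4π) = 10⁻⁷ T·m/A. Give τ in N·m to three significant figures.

τ ≈ 0.00339 N·m

Dipole B is on the axis of dipole A, so B₁ there is axial: B₁ = (μ₀/4π)·2m₁/r³ along +z.
B₁ = 2(10⁻⁷)(3.87)/(0.0543)³ = 0.004834 T.
τ = m₂ B₁ sinθ.
τ = (0.701)(0.004834)·sin90° = 0.003389 N·m.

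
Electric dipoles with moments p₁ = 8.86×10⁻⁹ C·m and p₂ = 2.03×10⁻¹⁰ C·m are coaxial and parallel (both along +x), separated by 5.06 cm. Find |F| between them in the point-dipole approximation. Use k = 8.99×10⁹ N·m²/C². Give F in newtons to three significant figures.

On-axis field of dipole 1 at distance r: E = 2kp₁/r³. Force on dipole 2 is F = p₂·dE/dr (gradient along axis).
dE/dr = −6kp₁/r⁴, so |F| = 6kp₁p₂/r⁴ (attractive for aligned moments).
F = 6(8.99×10⁹)(8.86×10⁻⁹)(2.03×10⁻¹⁰)/(0.0506)⁴ = 0.01480 N.

F ≈ 0.0148 N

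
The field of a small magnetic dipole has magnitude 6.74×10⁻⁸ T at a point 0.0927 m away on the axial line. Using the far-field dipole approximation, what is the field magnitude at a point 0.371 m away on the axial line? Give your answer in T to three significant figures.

B ≈ 1.05×10⁻⁹ T

Dipole fields scale as 1/r³ in the far field; the geometry is the same at both points.
B₂ = B₁ · (r₁/r₂)³ = 6.74×10⁻⁸ · (0.0927/0.371)³.
(r₁/r₂)³ = (0.2499)³ = 0.0156.
B₂ ≈ 1.051×10⁻⁹ T.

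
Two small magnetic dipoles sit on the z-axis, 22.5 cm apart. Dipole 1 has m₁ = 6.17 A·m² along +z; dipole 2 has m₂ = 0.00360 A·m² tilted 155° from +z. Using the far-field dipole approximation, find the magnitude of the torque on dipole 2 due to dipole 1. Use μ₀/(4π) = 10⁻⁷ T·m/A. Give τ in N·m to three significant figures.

τ ≈ 1.65×10⁻⁷ N·m

Dipole B is on the axis of dipole A, so B₁ there is axial: B₁ = (μ₀/4π)·2m₁/r³ along +z.
B₁ = 2(10⁻⁷)(6.17)/(0.225)³ = 1.083×10⁻⁴ T.
τ = m₂ B₁ sinθ.
τ = (0.00360)(1.083×10⁻⁴)·sin155° = 1.648×10⁻⁷ N·m.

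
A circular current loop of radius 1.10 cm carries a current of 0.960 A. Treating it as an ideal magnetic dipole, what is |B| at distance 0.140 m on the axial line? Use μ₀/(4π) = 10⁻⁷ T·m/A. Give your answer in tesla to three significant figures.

Magnetic moment m = IA = Iπa² = (0.960)·π·(0.0110)² = 3.649×10⁻⁴ A·m².
On axis B = (μ₀/4π)·2m/r³.
B = 2·(10⁻⁷)·(3.649×10⁻⁴) / (0.140)³ = 2.660×10⁻⁸ T.

B ≈ 2.66×10⁻⁸ T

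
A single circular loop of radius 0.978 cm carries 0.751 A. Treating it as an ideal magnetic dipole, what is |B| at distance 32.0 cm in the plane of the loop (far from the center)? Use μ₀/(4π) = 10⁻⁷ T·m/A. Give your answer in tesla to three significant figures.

B ≈ 6.89×10⁻¹⁰ T

Magnetic moment m = IA = Iπa² = (0.751)·π·(0.00978)² = 2.257×10⁻⁴ A·m².
In the equatorial plane B = (μ₀/4π)·m/r³ (half the axial value).
B = (10⁻⁷)·(2.257×10⁻⁴) / (0.320)³ = 6.888×10⁻¹⁰ T.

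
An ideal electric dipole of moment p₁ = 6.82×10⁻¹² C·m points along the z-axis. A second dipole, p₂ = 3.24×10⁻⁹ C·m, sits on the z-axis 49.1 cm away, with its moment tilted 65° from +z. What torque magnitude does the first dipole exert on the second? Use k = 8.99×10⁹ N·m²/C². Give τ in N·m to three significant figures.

The second dipole sits on the axis of the first, so the field there is axial: E₁ = 2kp₁/r³ along +z.
E₁ = 2(8.99×10⁹)(6.82×10⁻¹²)/(0.491)³ = 1.036 N/C.
Torque on the second dipole: τ = p₂ E₁ sinθ.
τ = (3.24×10⁻⁹)(1.036)·sin65° = 3.042×10⁻⁹ N·m.

τ ≈ 3.04×10⁻⁹ N·m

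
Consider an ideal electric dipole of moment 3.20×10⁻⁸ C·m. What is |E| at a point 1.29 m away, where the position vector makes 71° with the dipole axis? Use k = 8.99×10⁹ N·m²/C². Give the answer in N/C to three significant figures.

At angle θ the dipole field magnitude is E = (kp/r³)·√(1 + 3cos²θ).
kp/r³ = (8.99×10⁹)(3.20×10⁻⁸) / (1.29)³ = 134.0 N/C.
√(1 + 3cos²71°) = √(1 + 3·0.1060) = √1.3180 ≈ 1.1480.
E ≈ 134.0 × 1.148 = 153.8 N/C.

E ≈ 154 N/C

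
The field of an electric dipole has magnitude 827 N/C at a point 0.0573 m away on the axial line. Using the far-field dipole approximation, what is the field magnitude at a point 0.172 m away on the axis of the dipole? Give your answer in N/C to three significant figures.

E ≈ 30.6 N/C

Dipole fields scale as 1/r³ in the far field; the geometry is the same at both points.
E₂ = E₁ · (r₁/r₂)³ = 827 · (0.0573/0.172)³.
(r₁/r₂)³ = (0.3331)³ = 0.03697.
E₂ ≈ 30.58 N/C.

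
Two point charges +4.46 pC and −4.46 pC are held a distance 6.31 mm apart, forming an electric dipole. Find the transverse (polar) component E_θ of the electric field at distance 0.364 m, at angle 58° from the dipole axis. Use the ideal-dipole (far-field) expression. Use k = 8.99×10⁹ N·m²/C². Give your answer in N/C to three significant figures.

Dipole moment p = qd = (4.46×10⁻¹² C)(0.00631 m) = 2.814×10⁻¹⁴ C·m.
For a dipole, E_θ = (kp sinθ)/r³.
kp/r³ = (8.99×10⁹)(2.814×10⁻¹⁴)/(0.364)³ = 0.005245 N/C.
E_θ = 0.005245·sin58° = 0.004448 N/C.

E_θ ≈ 0.00445 N/C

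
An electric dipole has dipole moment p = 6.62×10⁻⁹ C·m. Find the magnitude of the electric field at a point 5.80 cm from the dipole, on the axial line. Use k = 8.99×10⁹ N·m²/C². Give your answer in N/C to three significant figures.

E ≈ 6.10×10⁵ N/C

On the dipole axis E = 2kp/r³.
E = 2·(8.99×10⁹)(6.62×10⁻⁹) / (0.0580)³ = 6.100×10⁵ N/C.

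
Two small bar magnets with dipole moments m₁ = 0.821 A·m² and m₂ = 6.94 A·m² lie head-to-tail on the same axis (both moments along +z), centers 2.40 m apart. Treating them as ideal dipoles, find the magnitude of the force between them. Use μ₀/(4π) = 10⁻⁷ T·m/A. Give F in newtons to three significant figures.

On-axis B of dipole 1: B = (μ₀/4π)·2m₁/r³. Force on dipole 2: F = m₂·dB/dr.
dB/dr = −(μ₀/4π)·6m₁/r⁴, so |F| = (μ₀/4π)·6m₁m₂/r⁴.
F = 6(10⁻⁷)(0.821)(6.94)/(2.40)⁴ = 1.030×10⁻⁷ N.

F ≈ 1.03×10⁻⁷ N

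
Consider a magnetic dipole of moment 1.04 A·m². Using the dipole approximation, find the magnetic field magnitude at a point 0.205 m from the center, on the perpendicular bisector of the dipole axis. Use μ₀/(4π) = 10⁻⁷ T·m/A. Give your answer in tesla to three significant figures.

B ≈ 1.21×10⁻⁵ T

In the equatorial plane B = (μ₀/4π)·m/r³ (half the axial value).
B = (10⁻⁷)·(1.04) / (0.205)³ = 1.207×10⁻⁵ T.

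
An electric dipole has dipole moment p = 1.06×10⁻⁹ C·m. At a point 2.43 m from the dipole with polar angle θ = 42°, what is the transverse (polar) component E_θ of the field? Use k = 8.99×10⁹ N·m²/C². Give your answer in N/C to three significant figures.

E_θ ≈ 0.444 N/C

For a dipole, E_θ = (kp sinθ)/r³.
kp/r³ = (8.99×10⁹)(1.06×10⁻⁹)/(2.43)³ = 0.6641 N/C.
E_θ = 0.6641·sin42° = 0.4444 N/C.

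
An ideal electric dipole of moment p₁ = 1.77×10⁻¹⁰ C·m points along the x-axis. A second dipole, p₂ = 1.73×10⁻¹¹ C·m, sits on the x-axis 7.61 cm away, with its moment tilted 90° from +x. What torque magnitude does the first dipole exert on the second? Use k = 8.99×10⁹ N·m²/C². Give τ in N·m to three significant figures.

τ ≈ 1.25×10⁻⁷ N·m

The second dipole sits on the axis of the first, so the field there is axial: E₁ = 2kp₁/r³ along +x.
E₁ = 2(8.99×10⁹)(1.77×10⁻¹⁰)/(0.0761)³ = 7221 N/C.
Torque on the second dipole: τ = p₂ E₁ sinθ.
τ = (1.73×10⁻¹¹)(7221)·sin90° = 1.249×10⁻⁷ N·m.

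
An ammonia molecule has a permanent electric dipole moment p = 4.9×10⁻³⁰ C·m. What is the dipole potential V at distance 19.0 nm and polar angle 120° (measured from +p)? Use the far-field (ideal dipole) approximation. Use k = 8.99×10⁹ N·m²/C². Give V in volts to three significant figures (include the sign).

V ≈ -6.10×10⁻⁵ V

The dipole potential is V = kp cosθ / r².
V = (8.99×10⁹)(4.90×10⁻³⁰)·cos120° / (1.90×10⁻⁸)² = -6.101×10⁻⁵ V.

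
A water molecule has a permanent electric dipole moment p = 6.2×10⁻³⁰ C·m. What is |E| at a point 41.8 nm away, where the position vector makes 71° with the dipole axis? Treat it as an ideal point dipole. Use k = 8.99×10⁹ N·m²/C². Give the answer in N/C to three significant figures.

At angle θ the dipole field magnitude is E = (kp/r³)·√(1 + 3cos²θ).
kp/r³ = (8.99×10⁹)(6.20×10⁻³⁰) / (4.18×10⁻⁸)³ = 763.2 N/C.
√(1 + 3cos²71°) = √(1 + 3·0.1060) = √1.3180 ≈ 1.1480.
E ≈ 763.2 × 1.148 = 876.1 N/C.

E ≈ 876 N/C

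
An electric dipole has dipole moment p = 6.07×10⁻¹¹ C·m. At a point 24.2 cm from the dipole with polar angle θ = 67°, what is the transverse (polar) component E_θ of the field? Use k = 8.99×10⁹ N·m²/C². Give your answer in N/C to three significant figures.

For a dipole, E_θ = (kp sinθ)/r³.
kp/r³ = (8.99×10⁹)(6.07×10⁻¹¹)/(0.242)³ = 38.50 N/C.
E_θ = 38.50·sin67° = 35.44 N/C.

E_θ ≈ 35.4 N/C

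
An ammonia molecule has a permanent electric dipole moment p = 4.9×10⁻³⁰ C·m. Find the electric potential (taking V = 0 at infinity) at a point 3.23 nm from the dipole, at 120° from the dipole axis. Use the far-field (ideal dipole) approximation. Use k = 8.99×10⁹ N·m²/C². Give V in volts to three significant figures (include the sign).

V ≈ -0.00211 V

The dipole potential is V = kp cosθ / r².
V = (8.99×10⁹)(4.90×10⁻³⁰)·cos120° / (3.23×10⁻⁹)² = -0.002111 V.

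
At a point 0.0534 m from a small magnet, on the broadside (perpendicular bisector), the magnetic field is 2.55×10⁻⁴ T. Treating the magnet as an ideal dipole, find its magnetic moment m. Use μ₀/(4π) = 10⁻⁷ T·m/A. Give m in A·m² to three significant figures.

m ≈ 0.388 A·m²

In the equatorial plane B = (μ₀/4π)·m/r³, so m = Br³·4π/(μ₀).
m = (2.55×10⁻⁴)·(0.0534)³ / (10⁻⁷) = 0.3883 A·m².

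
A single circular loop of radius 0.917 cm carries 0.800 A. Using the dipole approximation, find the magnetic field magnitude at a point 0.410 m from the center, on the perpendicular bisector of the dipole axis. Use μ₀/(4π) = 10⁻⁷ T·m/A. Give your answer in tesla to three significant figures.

B ≈ 3.07×10⁻¹⁰ T

Magnetic moment m = IA = Iπa² = (0.800)·π·(0.00917)² = 2.113×10⁻⁴ A·m².
In the equatorial plane B = (μ₀/4π)·m/r³ (half the axial value).
B = (10⁻⁷)·(2.113×10⁻⁴) / (0.410)³ = 3.066×10⁻¹⁰ T.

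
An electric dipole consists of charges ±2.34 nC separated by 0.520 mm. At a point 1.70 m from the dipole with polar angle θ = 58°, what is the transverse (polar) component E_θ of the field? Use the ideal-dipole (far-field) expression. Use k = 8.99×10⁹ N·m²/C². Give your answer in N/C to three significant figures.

E_θ ≈ 0.00189 N/C

Dipole moment p = qd = (2.34×10⁻⁹ C)(5.20×10⁻⁴ m) = 1.217×10⁻¹² C·m.
For a dipole, E_θ = (kp sinθ)/r³.
kp/r³ = (8.99×10⁹)(1.217×10⁻¹²)/(1.70)³ = 0.002227 N/C.
E_θ = 0.002227·sin58° = 0.001889 N/C.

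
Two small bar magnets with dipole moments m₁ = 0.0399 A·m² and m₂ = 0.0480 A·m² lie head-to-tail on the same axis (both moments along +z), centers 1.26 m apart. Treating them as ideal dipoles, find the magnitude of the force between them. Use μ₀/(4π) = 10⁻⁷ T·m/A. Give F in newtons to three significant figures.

F ≈ 4.56×10⁻¹⁰ N

On-axis B of dipole 1: B = (μ₀/4π)·2m₁/r³. Force on dipole 2: F = m₂·dB/dr.
dB/dr = −(μ₀/4π)·6m₁/r⁴, so |F| = (μ₀/4π)·6m₁m₂/r⁴.
F = 6(10⁻⁷)(0.0399)(0.0480)/(1.26)⁴ = 4.559×10⁻¹⁰ N.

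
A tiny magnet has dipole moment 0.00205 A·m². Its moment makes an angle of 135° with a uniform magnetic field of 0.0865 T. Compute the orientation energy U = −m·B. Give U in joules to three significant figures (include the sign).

U = −m·B = −mB cosθ.
U = −(0.00205)(0.0865)·cos135° = 1.254×10⁻⁴ J.

U ≈ 1.25×10⁻⁴ J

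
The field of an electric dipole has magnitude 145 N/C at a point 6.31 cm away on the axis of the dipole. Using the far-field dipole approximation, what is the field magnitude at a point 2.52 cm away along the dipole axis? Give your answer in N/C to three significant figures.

Dipole fields scale as 1/r³ in the far field; the geometry is the same at both points.
E₂ = E₁ · (r₁/r₂)³ = 145 · (6.31/2.52)³.
(r₁/r₂)³ = (2.504)³ = 15.7.
E₂ ≈ 2276 N/C.

E ≈ 2280 N/C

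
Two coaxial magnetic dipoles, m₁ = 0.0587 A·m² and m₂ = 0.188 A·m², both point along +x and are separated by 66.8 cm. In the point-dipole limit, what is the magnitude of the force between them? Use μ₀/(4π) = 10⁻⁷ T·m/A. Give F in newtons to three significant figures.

On-axis B of dipole 1: B = (μ₀/4π)·2m₁/r³. Force on dipole 2: F = m₂·dB/dr.
dB/dr = −(μ₀/4π)·6m₁/r⁴, so |F| = (μ₀/4π)·6m₁m₂/r⁴.
F = 6(10⁻⁷)(0.0587)(0.188)/(0.668)⁴ = 3.325×10⁻⁸ N.

F ≈ 3.33×10⁻⁸ N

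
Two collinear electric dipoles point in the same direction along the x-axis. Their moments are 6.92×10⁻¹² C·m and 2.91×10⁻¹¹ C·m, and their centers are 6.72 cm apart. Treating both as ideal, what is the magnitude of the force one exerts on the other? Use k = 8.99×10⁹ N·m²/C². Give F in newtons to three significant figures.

F ≈ 5.33×10⁻⁷ N

On-axis field of dipole 1 at distance r: E = 2kp₁/r³. Force on dipole 2 is F = p₂·dE/dr (gradient along axis).
dE/dr = −6kp₁/r⁴, so |F| = 6kp₁p₂/r⁴ (attractive for aligned moments).
F = 6(8.99×10⁹)(6.92×10⁻¹²)(2.91×10⁻¹¹)/(0.0672)⁴ = 5.326×10⁻⁷ N.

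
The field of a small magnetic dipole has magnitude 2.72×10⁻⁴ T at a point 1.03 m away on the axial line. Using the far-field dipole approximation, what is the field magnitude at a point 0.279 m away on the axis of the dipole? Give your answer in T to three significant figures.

B ≈ 0.0137 T

Dipole fields scale as 1/r³ in the far field; the geometry is the same at both points.
B₂ = B₁ · (r₁/r₂)³ = 2.72×10⁻⁴ · (1.03/0.279)³.
(r₁/r₂)³ = (3.692)³ = 50.32.
B₂ ≈ 0.01369 T.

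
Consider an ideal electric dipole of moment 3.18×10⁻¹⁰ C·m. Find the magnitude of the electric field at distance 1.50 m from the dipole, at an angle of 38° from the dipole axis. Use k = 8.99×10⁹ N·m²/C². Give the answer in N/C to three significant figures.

E ≈ 1.43 N/C

At angle θ the dipole field magnitude is E = (kp/r³)·√(1 + 3cos²θ).
kp/r³ = (8.99×10⁹)(3.18×10⁻¹⁰) / (1.50)³ = 0.8471 N/C.
√(1 + 3cos²38°) = √(1 + 3·0.6210) = √2.8629 ≈ 1.6920.
E ≈ 0.8471 × 1.692 = 1.433 N/C.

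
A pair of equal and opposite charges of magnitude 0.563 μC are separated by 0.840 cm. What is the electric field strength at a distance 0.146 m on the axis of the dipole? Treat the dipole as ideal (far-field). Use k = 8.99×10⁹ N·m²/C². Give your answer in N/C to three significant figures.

E ≈ 2.73×10⁴ N/C

Dipole moment p = qd = (5.63×10⁻⁷ C)(0.00840 m) = 4.729×10⁻⁹ C·m.
On the dipole axis E = 2kp/r³.
E = 2·(8.99×10⁹)(4.729×10⁻⁹) / (0.146)³ = 2.732×10⁴ N/C.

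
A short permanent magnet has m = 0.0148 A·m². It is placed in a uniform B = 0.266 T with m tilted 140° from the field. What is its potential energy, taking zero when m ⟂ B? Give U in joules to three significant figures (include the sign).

U = −m·B = −mB cosθ.
U = −(0.0148)(0.266)·cos140° = 0.003016 J.

U ≈ 0.00302 J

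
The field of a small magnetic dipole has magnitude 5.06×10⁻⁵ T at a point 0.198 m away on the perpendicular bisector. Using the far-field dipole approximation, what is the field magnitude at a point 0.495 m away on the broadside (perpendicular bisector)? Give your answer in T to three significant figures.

B ≈ 3.24×10⁻⁶ T

Dipole fields scale as 1/r³ in the far field; the geometry is the same at both points.
B₂ = B₁ · (r₁/r₂)³ = 5.06×10⁻⁵ · (0.198/0.495)³.
(r₁/r₂)³ = (0.4)³ = 0.064.
B₂ ≈ 3.238×10⁻⁶ T.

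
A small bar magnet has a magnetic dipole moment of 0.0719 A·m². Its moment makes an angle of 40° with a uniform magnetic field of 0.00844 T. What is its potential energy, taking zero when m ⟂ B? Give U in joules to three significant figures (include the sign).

U ≈ -4.65×10⁻⁴ J

U = −m·B = −mB cosθ.
U = −(0.0719)(0.00844)·cos40° = -4.649×10⁻⁴ J.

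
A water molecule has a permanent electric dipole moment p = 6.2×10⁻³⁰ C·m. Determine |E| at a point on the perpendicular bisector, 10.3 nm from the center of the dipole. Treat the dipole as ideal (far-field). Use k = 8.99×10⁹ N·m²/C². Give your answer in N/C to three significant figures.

On the perpendicular bisector E = kp/r³ (half the axial value at the same distance).
E = (8.99×10⁹)(6.20×10⁻³⁰) / (1.03×10⁻⁸)³ = 5.101×10⁴ N/C.

E ≈ 5.10×10⁴ N/C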